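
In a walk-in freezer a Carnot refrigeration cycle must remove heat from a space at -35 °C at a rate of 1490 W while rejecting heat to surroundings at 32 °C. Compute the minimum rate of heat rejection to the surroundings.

Q̇_H ≈ 1909 W

T_H = 32 °C → 32 + 273.15 = 305.15 K.
T_C = -35 °C → -35 + 273.15 = 238.15 K.
For a reversible cycle Q_H/Q_C = T_H/T_C, so Q_H = Q_C·T_H/T_C = 1490 × 305.15/238.15 = 1909 W.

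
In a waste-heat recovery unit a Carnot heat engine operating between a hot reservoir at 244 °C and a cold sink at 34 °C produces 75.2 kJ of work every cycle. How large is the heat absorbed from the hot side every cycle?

Q_H ≈ 185 kJ

T_H = 244 °C → 244 + 273.15 = 517.15 K.
T_C = 34 °C → 34 + 273.15 = 307.15 K.
Since the cycle is reversible, η = 1 − T_C/T_H = 1 − 307.15/517.15 = 0.4061.
Q_H = W/η = 75.2/0.4061 = 185 kJ.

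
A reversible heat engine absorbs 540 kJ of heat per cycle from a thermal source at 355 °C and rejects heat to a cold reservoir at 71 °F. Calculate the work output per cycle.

W ≈ 287 kJ

T_H = 355 °C → 355 + 273.15 = 628.15 K.
T_C = 71 °F → (71 − 32) × 5/9 = 21.67 °C = 294.82 K.
Carnot efficiency: η = 1 − T_C/T_H = 1 − 294.82/628.15 = 0.5307.
W = η·Q_H = 0.5307 × 540 = 287 kJ.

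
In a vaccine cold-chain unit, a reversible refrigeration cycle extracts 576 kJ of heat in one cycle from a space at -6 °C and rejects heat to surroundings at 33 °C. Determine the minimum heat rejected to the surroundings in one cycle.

T_H = 33 °C → 33 + 273.15 = 306.15 K.
T_C = -6 °C → -6 + 273.15 = 267.15 K.
For a reversible cycle Q_H/Q_C = T_H/T_C, so Q_H = Q_C·T_H/T_C = 576 × 306.15/267.15 = 660 kJ.

Q_H ≈ 660 kJ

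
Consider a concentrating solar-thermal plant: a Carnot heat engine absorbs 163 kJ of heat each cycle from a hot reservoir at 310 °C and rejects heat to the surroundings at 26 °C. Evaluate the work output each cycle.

W ≈ 79.38 kJ

T_H = 310 °C → 310 + 273.15 = 583.15 K.
T_C = 26 °C → 26 + 273.15 = 299.15 K.
Since the cycle is reversible, η = 1 − T_C/T_H = 1 − 299.15/583.15 = 0.4870.
W = η·Q_H = 0.4870 × 163 = 79.38 kJ.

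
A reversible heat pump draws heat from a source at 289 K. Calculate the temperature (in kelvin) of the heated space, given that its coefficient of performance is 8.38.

T_H ≈ 328 K

COP_HP = T_H/(T_H − T_C) ⇒ T_H = T_C·COP_HP/(COP_HP − 1) = 289.00 × 8.38/(8.38 − 1) = 328 K.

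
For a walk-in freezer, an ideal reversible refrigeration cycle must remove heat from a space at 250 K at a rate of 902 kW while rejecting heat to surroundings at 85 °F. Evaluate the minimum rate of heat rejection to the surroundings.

Q̇_H ≈ 1092 kW

T_H = 85 °F → (85 − 32) × 5/9 = 29.44 °C = 302.59 K.
For a reversible cycle Q_H/Q_C = T_H/T_C, so Q_H = Q_C·T_H/T_C = 902 × 302.59/250.00 = 1092 kW.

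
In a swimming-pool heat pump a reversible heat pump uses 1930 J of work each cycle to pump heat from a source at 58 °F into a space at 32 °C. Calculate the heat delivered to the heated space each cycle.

T_H = 32 °C → 32 + 273.15 = 305.15 K.
T_C = 58 °F → (58 − 32) × 5/9 = 14.44 °C = 287.59 K.
For a reversible heat pump, COP_HP = T_H/(T_H − T_C) = 305.15/17.56 = 17.3820.
Q_H = COP_HP · W = 17.3820 × 1930 = 33500 J.

Q_H ≈ 33500 J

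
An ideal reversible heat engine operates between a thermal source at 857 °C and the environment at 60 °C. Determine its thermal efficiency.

T_H = 857 °C → 857 + 273.15 = 1130.15 K.
T_C = 60 °C → 60 + 273.15 = 333.15 K.
Since the cycle is reversible, η = 1 − T_C/T_H = 1 − 333.15/1130.15 = 0.7052.

η ≈ 0.7052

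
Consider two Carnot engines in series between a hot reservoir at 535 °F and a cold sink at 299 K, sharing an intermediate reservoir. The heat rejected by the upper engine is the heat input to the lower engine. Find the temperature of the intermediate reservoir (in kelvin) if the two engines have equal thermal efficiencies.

T_H = 535 °F → (535 − 32) × 5/9 = 279.44 °C = 552.59 K.
Equal efficiencies require 1 − T_m/T_H = 1 − T_C/T_m, i.e. T_m/T_H = T_C/T_m, so T_m = √(T_H·T_C) = √(552.59 × 299.00) = 406 K.

T_m ≈ 406 K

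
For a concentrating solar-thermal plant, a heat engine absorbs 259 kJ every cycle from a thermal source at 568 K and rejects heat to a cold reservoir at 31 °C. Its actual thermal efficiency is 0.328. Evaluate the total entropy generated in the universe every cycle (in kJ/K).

ΔS_univ ≈ 0.116 kJ/K

T_C = 31 °C → 31 + 273.15 = 304.15 K.
W = η·Q_H = 0.328 × 259 = 84.95 kJ, so Q_C = Q_H − W = 174.0 kJ.
The hot reservoir loses entropy Q_H/T_H = 259/568.00 = 0.4560 kJ/K; the cold reservoir gains Q_C/T_C = 174.0/304.15 = 0.5722 kJ/K.
ΔS_univ = −Q_H/T_H + Q_C/T_C = 0.116 kJ/K (> 0, since η = 0.328 < η_Carnot = 0.465).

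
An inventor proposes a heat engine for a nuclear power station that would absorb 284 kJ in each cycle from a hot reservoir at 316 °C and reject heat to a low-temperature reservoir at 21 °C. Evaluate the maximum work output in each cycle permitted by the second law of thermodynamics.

W_max ≈ 142 kJ

T_H = 316 °C → 316 + 273.15 = 589.15 K.
T_C = 21 °C → 21 + 273.15 = 294.15 K.
The second-law ceiling is the Carnot efficiency, η_max = 1 − T_C/T_H = 1 − 294.15/589.15 = 0.5007.
W_max = η_max · Q_H = 0.5007 × 284 = 142 kJ.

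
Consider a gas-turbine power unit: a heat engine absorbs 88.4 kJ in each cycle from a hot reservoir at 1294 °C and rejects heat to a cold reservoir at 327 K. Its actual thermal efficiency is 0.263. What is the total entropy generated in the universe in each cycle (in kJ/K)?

T_H = 1294 °C → 1294 + 273.15 = 1567.15 K.
W = η·Q_H = 0.263 × 88.4 = 23.25 kJ, so Q_C = Q_H − W = 65.15 kJ.
Reservoir entropy changes: ΔS_H = −Q_H/T_H = −88.4/1567.15 = -0.05641 kJ/K and ΔS_C = +Q_C/T_C = 65.15/327.00 = 0.1992 kJ/K.
ΔS_univ = −Q_H/T_H + Q_C/T_C = 0.143 kJ/K (> 0, since η = 0.263 < η_Carnot = 0.791).

ΔS_univ ≈ 0.143 kJ/K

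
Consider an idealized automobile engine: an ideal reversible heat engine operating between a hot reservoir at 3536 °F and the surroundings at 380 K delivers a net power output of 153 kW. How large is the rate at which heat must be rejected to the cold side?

Q̇_C ≈ 31.60 kW

T_H = 3536 °F → (3536 − 32) × 5/9 = 1946.67 °C = 2219.82 K.
Since the cycle is reversible, η = 1 − T_C/T_H = 1 − 380.00/2219.82 = 0.8288.
Since Q_C/Q_H = T_C/T_H and Q_H = W/η, Q_C = W·T_C/(T_H − T_C) = 153 × 380.00/1839.82 = 31.60 kW.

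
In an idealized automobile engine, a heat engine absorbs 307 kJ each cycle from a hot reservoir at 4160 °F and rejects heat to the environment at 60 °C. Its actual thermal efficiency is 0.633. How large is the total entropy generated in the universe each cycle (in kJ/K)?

ΔS_univ ≈ 0.219 kJ/K

T_H = 4160 °F → (4160 − 32) × 5/9 = 2293.33 °C = 2566.48 K.
T_C = 60 °C → 60 + 273.15 = 333.15 K.
W = η·Q_H = 0.633 × 307 = 194.3 kJ, so Q_C = Q_H − W = 112.7 kJ.
Reservoir entropy changes: ΔS_H = −Q_H/T_H = −307/2566.48 = -0.1196 kJ/K and ΔS_C = +Q_C/T_C = 112.7/333.15 = 0.3382 kJ/K.
ΔS_univ = −Q_H/T_H + Q_C/T_C = 0.219 kJ/K (> 0, since η = 0.633 < η_Carnot = 0.870).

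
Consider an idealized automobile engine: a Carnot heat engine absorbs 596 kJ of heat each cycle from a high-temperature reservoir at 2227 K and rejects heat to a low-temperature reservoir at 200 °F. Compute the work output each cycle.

T_C = 200 °F → (200 − 32) × 5/9 = 93.33 °C = 366.48 K.
η_rev = 1 − T_C/T_H = 1 − 366.48/2227.00 = 0.8354.
W = η·Q_H = 0.8354 × 596 = 497.9 kJ.

W ≈ 497.9 kJ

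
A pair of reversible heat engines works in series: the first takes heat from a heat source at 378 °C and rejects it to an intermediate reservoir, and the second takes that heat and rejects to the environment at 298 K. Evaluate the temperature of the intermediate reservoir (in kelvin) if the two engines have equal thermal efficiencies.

T_H = 378 °C → 378 + 273.15 = 651.15 K.
Equal efficiencies require 1 − T_m/T_H = 1 − T_C/T_m, i.e. T_m/T_H = T_C/T_m, so T_m = √(T_H·T_C) = √(651.15 × 298.00) = 440.5 K.

T_m ≈ 440.5 K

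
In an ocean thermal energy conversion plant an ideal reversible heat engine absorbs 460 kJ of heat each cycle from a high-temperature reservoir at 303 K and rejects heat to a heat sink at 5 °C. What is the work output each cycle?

T_C = 5 °C → 5 + 273.15 = 278.15 K.
η_rev = 1 − T_C/T_H = 1 − 278.15/303.00 = 0.0820.
W = η·Q_H = 0.0820 × 460 = 37.73 kJ.

W ≈ 37.73 kJ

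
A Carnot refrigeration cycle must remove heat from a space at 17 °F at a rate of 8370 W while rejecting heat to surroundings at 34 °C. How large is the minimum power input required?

Ẇ_in ≈ 1338 W

T_H = 34 °C → 34 + 273.15 = 307.15 K.
T_C = 17 °F → (17 − 32) × 5/9 = -8.33 °C = 264.82 K.
Carnot COP: COP_R = T_C/(T_H − T_C) = 264.82/42.33 = 6.2555.
W = Q_C/COP_R = 8370/6.2555 = 1338 W.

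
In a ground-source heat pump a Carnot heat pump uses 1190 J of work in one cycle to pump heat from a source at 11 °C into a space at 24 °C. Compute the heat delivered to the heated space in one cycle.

T_H = 24 °C → 24 + 273.15 = 297.15 K.
T_C = 11 °C → 11 + 273.15 = 284.15 K.
The Carnot heat-pump COP is COP_HP = T_H/(T_H − T_C) = 297.15/13.00 = 22.8577.
Q_H = COP_HP · W = 22.8577 × 1190 = 27200 J.

Q_H ≈ 27200 J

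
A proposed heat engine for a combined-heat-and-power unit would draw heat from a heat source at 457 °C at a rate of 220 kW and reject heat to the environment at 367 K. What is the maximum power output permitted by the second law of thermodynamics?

T_H = 457 °C → 457 + 273.15 = 730.15 K.
By the Carnot theorem, η_max = 1 − T_C/T_H = 1 − 367.00/730.15 = 0.4974.
W_max = η_max · Q_H = 0.4974 × 220 = 109.4 kW.

Ẇ_max ≈ 109.4 kW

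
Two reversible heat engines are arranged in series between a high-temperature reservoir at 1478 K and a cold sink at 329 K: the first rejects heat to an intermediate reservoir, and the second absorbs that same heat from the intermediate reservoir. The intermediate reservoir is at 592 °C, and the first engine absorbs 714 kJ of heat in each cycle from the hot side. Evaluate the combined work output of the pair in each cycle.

Two reversible stages in series are equivalent to a single Carnot engine between T_H and T_C, so η_total = 1 − T_C/T_H = 1 − 329.00/1478.00 = 0.7774.
W_total = η_total · Q_H = 0.7774 × 714 = 555 kJ.

W_total ≈ 555 kJ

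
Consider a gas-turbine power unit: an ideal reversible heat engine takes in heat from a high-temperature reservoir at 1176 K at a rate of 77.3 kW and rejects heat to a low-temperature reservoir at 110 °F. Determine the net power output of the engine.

T_C = 110 °F → (110 − 32) × 5/9 = 43.33 °C = 316.48 K.
Carnot efficiency: η = 1 − T_C/T_H = 1 − 316.48/1176.00 = 0.7309.
W = η·Q_H = 0.7309 × 77.3 = 56.5 kW.

Ẇ ≈ 56.5 kW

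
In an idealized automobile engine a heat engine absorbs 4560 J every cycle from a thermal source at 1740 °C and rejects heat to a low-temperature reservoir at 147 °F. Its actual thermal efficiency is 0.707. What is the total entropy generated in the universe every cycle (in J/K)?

T_H = 1740 °C → 1740 + 273.15 = 2013.15 K.
T_C = 147 °F → (147 − 32) × 5/9 = 63.89 °C = 337.04 K.
W = η·Q_H = 0.707 × 4560 = 3224 J, so Q_C = Q_H − W = 1336 J.
Reservoir entropy changes: ΔS_H = −Q_H/T_H = −4560/2013.15 = -2.265 J/K and ΔS_C = +Q_C/T_C = 1336/337.04 = 3.964 J/K.
ΔS_univ = −Q_H/T_H + Q_C/T_C = 1.70 J/K (> 0, since η = 0.707 < η_Carnot = 0.833).

ΔS_univ ≈ 1.70 J/K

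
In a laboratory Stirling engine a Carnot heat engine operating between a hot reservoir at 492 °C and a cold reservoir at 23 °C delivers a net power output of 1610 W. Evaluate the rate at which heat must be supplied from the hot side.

T_H = 492 °C → 492 + 273.15 = 765.15 K.
T_C = 23 °C → 23 + 273.15 = 296.15 K.
η_rev = 1 − T_C/T_H = 1 − 296.15/765.15 = 0.6130.
Q_H = W/η = 1610/0.6130 = 2630 W.

Q̇_H ≈ 2630 W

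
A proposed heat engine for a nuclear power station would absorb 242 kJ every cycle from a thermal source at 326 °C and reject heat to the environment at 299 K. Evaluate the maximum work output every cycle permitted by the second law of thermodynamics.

T_H = 326 °C → 326 + 273.15 = 599.15 K.
No engine can exceed the Carnot limit: η_max = 1 − T_C/T_H = 1 − 299.00/599.15 = 0.5010.
W_max = η_max · Q_H = 0.5010 × 242 = 121 kJ.

W_max ≈ 121 kJ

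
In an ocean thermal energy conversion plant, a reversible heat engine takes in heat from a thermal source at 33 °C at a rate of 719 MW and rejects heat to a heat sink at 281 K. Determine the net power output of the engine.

Ẇ ≈ 59.1 MW

T_H = 33 °C → 33 + 273.15 = 306.15 K.
Carnot efficiency: η = 1 − T_C/T_H = 1 − 281.00/306.15 = 0.0821.
W = η·Q_H = 0.0821 × 719 = 59.1 MW.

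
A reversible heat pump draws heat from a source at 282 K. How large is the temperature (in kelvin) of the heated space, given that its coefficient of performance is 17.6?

T_H ≈ 299 K

COP_HP = T_H/(T_H − T_C) ⇒ T_H = T_C·COP_HP/(COP_HP − 1) = 282.00 × 17.6/(17.6 − 1) = 299 K.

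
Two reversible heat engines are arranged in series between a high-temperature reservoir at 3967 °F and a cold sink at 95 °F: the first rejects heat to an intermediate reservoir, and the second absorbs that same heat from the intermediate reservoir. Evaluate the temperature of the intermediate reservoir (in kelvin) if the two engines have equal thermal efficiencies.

T_m ≈ 870.5 K

T_H = 3967 °F → (3967 − 32) × 5/9 = 2186.11 °C = 2459.26 K.
T_C = 95 °F → (95 − 32) × 5/9 = 35.00 °C = 308.15 K.
Equal efficiencies require 1 − T_m/T_H = 1 − T_C/T_m, i.e. T_m/T_H = T_C/T_m, so T_m = √(T_H·T_C) = √(2459.26 × 308.15) = 870.5 K.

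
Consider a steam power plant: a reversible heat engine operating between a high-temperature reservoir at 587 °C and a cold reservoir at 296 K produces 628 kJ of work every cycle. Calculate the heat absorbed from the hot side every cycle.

T_H = 587 °C → 587 + 273.15 = 860.15 K.
The Carnot efficiency is η = 1 − T_C/T_H = 1 − 296.00/860.15 = 0.6559.
Q_H = W/η = 628/0.6559 = 958 kJ.

Q_H ≈ 958 kJ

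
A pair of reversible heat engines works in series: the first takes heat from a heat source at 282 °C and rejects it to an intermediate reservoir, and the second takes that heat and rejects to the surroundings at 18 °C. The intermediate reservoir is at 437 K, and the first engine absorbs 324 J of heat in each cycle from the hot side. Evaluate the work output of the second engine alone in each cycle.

T_H = 282 °C → 282 + 273.15 = 555.15 K.
T_C = 18 °C → 18 + 273.15 = 291.15 K.
Heat entering the second stage: Q_m = Q_H·(T_m/T_H) = 324 × 437.00/555.15 = 255 J.
Second-stage efficiency η₂ = 1 − T_C/T_m = 1 − 291.15/437.00 = 0.3338, so W₂ = η₂·Q_m = 85.1 J.

W₂ ≈ 85.1 J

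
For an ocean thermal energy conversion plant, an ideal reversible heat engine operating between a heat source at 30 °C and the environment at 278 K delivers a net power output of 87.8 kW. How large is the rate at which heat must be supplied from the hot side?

Q̇_H ≈ 1058 kW

T_H = 30 °C → 30 + 273.15 = 303.15 K.
The Carnot efficiency is η = 1 − T_C/T_H = 1 − 278.00/303.15 = 0.0830.
Q_H = W/η = 87.8/0.0830 = 1058 kW.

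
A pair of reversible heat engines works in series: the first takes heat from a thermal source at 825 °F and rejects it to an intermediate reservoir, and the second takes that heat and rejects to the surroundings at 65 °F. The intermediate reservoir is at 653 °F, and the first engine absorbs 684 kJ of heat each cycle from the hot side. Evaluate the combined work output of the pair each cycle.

T_H = 825 °F → (825 − 32) × 5/9 = 440.56 °C = 713.71 K.
T_C = 65 °F → (65 − 32) × 5/9 = 18.33 °C = 291.48 K.
Two reversible stages in series are equivalent to a single Carnot engine between T_H and T_C, so η_total = 1 − T_C/T_H = 1 − 291.48/713.71 = 0.5916.
W_total = η_total · Q_H = 0.5916 × 684 = 405 kJ.

W_total ≈ 405 kJ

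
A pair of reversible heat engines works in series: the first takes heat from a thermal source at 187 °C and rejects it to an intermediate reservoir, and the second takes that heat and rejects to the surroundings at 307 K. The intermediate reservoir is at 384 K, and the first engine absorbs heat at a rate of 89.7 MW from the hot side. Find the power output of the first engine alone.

T_H = 187 °C → 187 + 273.15 = 460.15 K.
First-stage efficiency η₁ = 1 − T_m/T_H = 1 − 384.00/460.15 = 0.1655.
W₁ = η₁·Q_H = 0.1655 × 89.7 = 14.8 MW.

Ẇ₁ ≈ 14.8 MW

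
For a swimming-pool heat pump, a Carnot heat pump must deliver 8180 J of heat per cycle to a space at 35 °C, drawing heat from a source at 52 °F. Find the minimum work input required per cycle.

W_in ≈ 634 J

T_H = 35 °C → 35 + 273.15 = 308.15 K.
T_C = 52 °F → (52 − 32) × 5/9 = 11.11 °C = 284.26 K.
COP_HP = T_H/(T_H − T_C) = 308.15/23.89 = 12.8993.
W = Q_H/COP_HP = 8180/12.8993 = 634 J.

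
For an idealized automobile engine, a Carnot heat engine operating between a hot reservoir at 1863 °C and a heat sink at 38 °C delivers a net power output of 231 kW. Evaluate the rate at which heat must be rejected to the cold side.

T_H = 1863 °C → 1863 + 273.15 = 2136.15 K.
T_C = 38 °C → 38 + 273.15 = 311.15 K.
η_rev = 1 − T_C/T_H = 1 − 311.15/2136.15 = 0.8543.
Since Q_C/Q_H = T_C/T_H and Q_H = W/η, Q_C = W·T_C/(T_H − T_C) = 231 × 311.15/1825.00 = 39.4 kW.

Q̇_C ≈ 39.4 kW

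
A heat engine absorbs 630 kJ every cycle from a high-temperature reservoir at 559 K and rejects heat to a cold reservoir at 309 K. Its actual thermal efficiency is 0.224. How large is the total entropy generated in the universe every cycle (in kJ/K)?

ΔS_univ ≈ 0.455 kJ/K

W = η·Q_H = 0.224 × 630 = 141.1 kJ, so Q_C = Q_H − W = 488.9 kJ.
Entropy balance on the reservoirs: −Q_H/T_H = -1.127 kJ/K, +Q_C/T_C = 1.582 kJ/K.
ΔS_univ = −Q_H/T_H + Q_C/T_C = 0.455 kJ/K (> 0, since η = 0.224 < η_Carnot = 0.447).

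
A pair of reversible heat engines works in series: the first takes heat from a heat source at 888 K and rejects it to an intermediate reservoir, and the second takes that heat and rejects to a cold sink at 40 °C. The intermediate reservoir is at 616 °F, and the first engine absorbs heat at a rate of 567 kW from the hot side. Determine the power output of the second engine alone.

Ẇ₂ ≈ 182 kW

T_C = 40 °C → 40 + 273.15 = 313.15 K.
T_m = 616 °F → (616 − 32) × 5/9 = 324.44 °C = 597.59 K.
Heat entering the second stage: Q_m = Q_H·(T_m/T_H) = 567 × 597.59/888.00 = 382 kW.
Second-stage efficiency η₂ = 1 − T_C/T_m = 1 − 313.15/597.59 = 0.4760, so W₂ = η₂·Q_m = 182 kW.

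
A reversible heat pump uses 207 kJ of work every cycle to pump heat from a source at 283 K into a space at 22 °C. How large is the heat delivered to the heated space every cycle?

T_H = 22 °C → 22 + 273.15 = 295.15 K.
For a reversible heat pump, COP_HP = T_H/(T_H − T_C) = 295.15/12.15 = 24.2922.
Q_H = COP_HP · W = 24.2922 × 207 = 5028 kJ.

Q_H ≈ 5028 kJ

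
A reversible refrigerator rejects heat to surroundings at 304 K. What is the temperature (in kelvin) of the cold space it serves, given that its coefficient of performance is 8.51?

COP_R = T_C/(T_H − T_C) ⇒ T_C = T_H·COP_R/(1 + COP_R) = 304.00 × 8.51/(1 + 8.51) = 272.0 K.

T_C ≈ 272.0 K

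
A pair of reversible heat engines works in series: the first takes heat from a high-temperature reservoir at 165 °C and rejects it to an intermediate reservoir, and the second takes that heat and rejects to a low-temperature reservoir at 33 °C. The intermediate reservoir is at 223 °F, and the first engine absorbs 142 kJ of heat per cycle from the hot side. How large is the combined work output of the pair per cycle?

T_H = 165 °C → 165 + 273.15 = 438.15 K.
T_C = 33 °C → 33 + 273.15 = 306.15 K.
Two reversible stages in series are equivalent to a single Carnot engine between T_H and T_C, so η_total = 1 − T_C/T_H = 1 − 306.15/438.15 = 0.3013.
W_total = η_total · Q_H = 0.3013 × 142 = 42.8 kJ.

W_total ≈ 42.8 kJ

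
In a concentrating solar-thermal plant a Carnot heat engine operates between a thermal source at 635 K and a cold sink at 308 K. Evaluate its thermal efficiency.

η ≈ 0.515

The Carnot efficiency is η = 1 − T_C/T_H = 1 − 308.00/635.00 = 0.515.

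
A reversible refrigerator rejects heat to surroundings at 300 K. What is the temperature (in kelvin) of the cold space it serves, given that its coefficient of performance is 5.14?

COP_R = T_C/(T_H − T_C) ⇒ T_C = T_H·COP_R/(1 + COP_R) = 300.00 × 5.14/(1 + 5.14) = 251 K.

T_C ≈ 251 K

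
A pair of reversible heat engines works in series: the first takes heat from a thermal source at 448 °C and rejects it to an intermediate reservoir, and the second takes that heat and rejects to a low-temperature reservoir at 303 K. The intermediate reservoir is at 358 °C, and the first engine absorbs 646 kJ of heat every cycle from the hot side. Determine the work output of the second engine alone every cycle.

W₂ ≈ 294 kJ

T_H = 448 °C → 448 + 273.15 = 721.15 K.
T_m = 358 °C → 358 + 273.15 = 631.15 K.
Heat entering the second stage: Q_m = Q_H·(T_m/T_H) = 646 × 631.15/721.15 = 565 kJ.
Second-stage efficiency η₂ = 1 − T_C/T_m = 1 − 303.00/631.15 = 0.5199, so W₂ = η₂·Q_m = 294 kJ.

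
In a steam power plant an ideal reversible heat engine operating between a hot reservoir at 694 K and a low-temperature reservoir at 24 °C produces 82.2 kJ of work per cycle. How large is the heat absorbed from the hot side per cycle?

T_C = 24 °C → 24 + 273.15 = 297.15 K.
The Carnot efficiency is η = 1 − T_C/T_H = 1 − 297.15/694.00 = 0.5718.
Q_H = W/η = 82.2/0.5718 = 143.7 kJ.

Q_H ≈ 143.7 kJ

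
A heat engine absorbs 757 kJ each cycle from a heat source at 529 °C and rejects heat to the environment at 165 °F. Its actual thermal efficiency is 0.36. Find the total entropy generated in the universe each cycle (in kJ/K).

T_H = 529 °C → 529 + 273.15 = 802.15 K.
T_C = 165 °F → (165 − 32) × 5/9 = 73.89 °C = 347.04 K.
W = η·Q_H = 0.36 × 757 = 272.5 kJ, so Q_C = Q_H − W = 484.5 kJ.
Entropy balance on the reservoirs: −Q_H/T_H = -0.9437 kJ/K, +Q_C/T_C = 1.396 kJ/K.
ΔS_univ = −Q_H/T_H + Q_C/T_C = 0.4523 kJ/K (> 0, since η = 0.36 < η_Carnot = 0.567).

ΔS_univ ≈ 0.4523 kJ/K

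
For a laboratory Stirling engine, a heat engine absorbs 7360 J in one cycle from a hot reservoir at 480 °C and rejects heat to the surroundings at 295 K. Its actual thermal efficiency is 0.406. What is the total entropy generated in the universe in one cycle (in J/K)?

ΔS_univ ≈ 5.05 J/K

T_H = 480 °C → 480 + 273.15 = 753.15 K.
W = η·Q_H = 0.406 × 7360 = 2988 J, so Q_C = Q_H − W = 4372 J.
Entropy balance on the reservoirs: −Q_H/T_H = -9.772 J/K, +Q_C/T_C = 14.82 J/K.
ΔS_univ = −Q_H/T_H + Q_C/T_C = 5.05 J/K (> 0, since η = 0.406 < η_Carnot = 0.608).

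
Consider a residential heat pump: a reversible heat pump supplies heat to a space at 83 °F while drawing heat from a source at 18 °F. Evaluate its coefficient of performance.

COP_HP ≈ 8.35

T_H = 83 °F → (83 − 32) × 5/9 = 28.33 °C = 301.48 K.
T_C = 18 °F → (18 − 32) × 5/9 = -7.78 °C = 265.37 K.
For a reversible heat pump, COP_HP = T_H/(T_H − T_C) = 301.48/(301.48 − 265.37) = 8.35.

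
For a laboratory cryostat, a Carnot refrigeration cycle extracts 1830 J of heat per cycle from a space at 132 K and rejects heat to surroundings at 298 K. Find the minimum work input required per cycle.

W_in ≈ 2300 J

COP_R = T_C/(T_H − T_C) = 132.00/166.00 = 0.7952.
W = Q_C/COP_R = 1830/0.7952 = 2300 J.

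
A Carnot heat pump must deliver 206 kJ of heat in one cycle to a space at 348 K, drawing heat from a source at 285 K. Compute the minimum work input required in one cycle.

W_in ≈ 37.3 kJ

Reversible heating COP: COP_HP = T_H/(T_H − T_C) = 348.00/63.00 = 5.5238.
W = Q_H/COP_HP = 206/5.5238 = 37.3 kJ.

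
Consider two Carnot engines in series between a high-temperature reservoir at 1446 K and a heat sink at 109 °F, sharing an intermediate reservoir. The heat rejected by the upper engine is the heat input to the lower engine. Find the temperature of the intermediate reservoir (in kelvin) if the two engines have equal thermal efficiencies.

T_m ≈ 676 K

T_C = 109 °F → (109 − 32) × 5/9 = 42.78 °C = 315.93 K.
Equal efficiencies require 1 − T_m/T_H = 1 − T_C/T_m, i.e. T_m/T_H = T_C/T_m, so T_m = √(T_H·T_C) = √(1446.00 × 315.93) = 676 K.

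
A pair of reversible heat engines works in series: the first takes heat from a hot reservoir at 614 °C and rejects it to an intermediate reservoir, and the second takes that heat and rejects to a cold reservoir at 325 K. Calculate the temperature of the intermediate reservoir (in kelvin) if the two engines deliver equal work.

T_m ≈ 606 K

T_H = 614 °C → 614 + 273.15 = 887.15 K.
For reversible stages Q_m = Q_H·(T_m/T_H). Setting W₁ = Q_H(1 − T_m/T_H) equal to W₂ = Q_m(1 − T_C/T_m) = Q_H·(T_m − T_C)/T_H gives T_H − T_m = T_m − T_C, so T_m = (T_H + T_C)/2 = (887.15 + 325.00)/2 = 606 K.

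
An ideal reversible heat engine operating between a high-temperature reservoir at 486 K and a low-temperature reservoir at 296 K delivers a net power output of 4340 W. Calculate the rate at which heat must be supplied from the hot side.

Q̇_H ≈ 11100 W

η_rev = 1 − T_C/T_H = 1 − 296.00/486.00 = 0.3909.
Q_H = W/η = 4340/0.3909 = 11100 W.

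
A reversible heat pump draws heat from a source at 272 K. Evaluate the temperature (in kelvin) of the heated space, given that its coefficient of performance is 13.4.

COP_HP = T_H/(T_H − T_C) ⇒ T_H = T_C·COP_HP/(COP_HP − 1) = 272.00 × 13.4/(13.4 − 1) = 294 K.

T_H ≈ 294 K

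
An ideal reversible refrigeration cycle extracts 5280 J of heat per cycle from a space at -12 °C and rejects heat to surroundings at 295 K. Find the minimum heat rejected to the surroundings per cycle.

T_C = -12 °C → -12 + 273.15 = 261.15 K.
For a reversible cycle Q_H/Q_C = T_H/T_C, so Q_H = Q_C·T_H/T_C = 5280 × 295.00/261.15 = 5964 J.

Q_H ≈ 5964 J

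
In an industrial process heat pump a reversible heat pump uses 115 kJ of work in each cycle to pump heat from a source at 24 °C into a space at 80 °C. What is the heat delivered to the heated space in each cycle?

T_H = 80 °C → 80 + 273.15 = 353.15 K.
T_C = 24 °C → 24 + 273.15 = 297.15 K.
Reversible heating COP: COP_HP = T_H/(T_H − T_C) = 353.15/56.00 = 6.3062.
Q_H = COP_HP · W = 6.3062 × 115 = 725.2 kJ.

Q_H ≈ 725.2 kJ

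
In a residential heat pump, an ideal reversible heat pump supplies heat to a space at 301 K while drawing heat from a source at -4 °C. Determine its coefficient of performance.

T_C = -4 °C → -4 + 273.15 = 269.15 K.
COP_HP = T_H/(T_H − T_C) = 301.00/(301.00 − 269.15) = 9.451.

COP_HP ≈ 9.451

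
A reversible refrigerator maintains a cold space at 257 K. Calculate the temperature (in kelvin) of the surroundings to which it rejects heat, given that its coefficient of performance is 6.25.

T_H ≈ 298 K

COP_R = T_C/(T_H − T_C) ⇒ T_H = T_C·(1 + 1/COP_R) = 257.00 × (1 + 1/6.25) = 298 K.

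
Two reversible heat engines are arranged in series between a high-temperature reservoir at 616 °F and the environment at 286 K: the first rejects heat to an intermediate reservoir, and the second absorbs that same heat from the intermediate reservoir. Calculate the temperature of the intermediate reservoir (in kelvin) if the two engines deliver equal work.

T_H = 616 °F → (616 − 32) × 5/9 = 324.44 °C = 597.59 K.
For reversible stages Q_m = Q_H·(T_m/T_H). Setting W₁ = Q_H(1 − T_m/T_H) equal to W₂ = Q_m(1 − T_C/T_m) = Q_H·(T_m − T_C)/T_H gives T_H − T_m = T_m − T_C, so T_m = (T_H + T_C)/2 = (597.59 + 286.00)/2 = 441.8 K.

T_m ≈ 441.8 K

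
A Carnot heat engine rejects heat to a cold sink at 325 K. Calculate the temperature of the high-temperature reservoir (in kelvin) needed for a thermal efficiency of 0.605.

From η = 1 − T_C/T_H, solving for T_H gives T_H = T_C/(1 − η) = 325.00/(1 − 0.605) = 823 K.

T_H ≈ 823 K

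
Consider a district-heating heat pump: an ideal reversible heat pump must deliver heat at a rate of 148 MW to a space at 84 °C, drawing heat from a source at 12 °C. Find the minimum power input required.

T_H = 84 °C → 84 + 273.15 = 357.15 K.
T_C = 12 °C → 12 + 273.15 = 285.15 K.
Reversible heating COP: COP_HP = T_H/(T_H − T_C) = 357.15/72.00 = 4.9604.
W = Q_H/COP_HP = 148/4.9604 = 29.8 MW.

Ẇ_in ≈ 29.8 MW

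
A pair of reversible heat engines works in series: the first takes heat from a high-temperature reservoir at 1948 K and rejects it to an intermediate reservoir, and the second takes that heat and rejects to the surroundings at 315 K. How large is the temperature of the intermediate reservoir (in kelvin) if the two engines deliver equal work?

For reversible stages Q_m = Q_H·(T_m/T_H). Setting W₁ = Q_H(1 − T_m/T_H) equal to W₂ = Q_m(1 − T_C/T_m) = Q_H·(T_m − T_C)/T_H gives T_H − T_m = T_m − T_C, so T_m = (T_H + T_C)/2 = (1948.00 + 315.00)/2 = 1130 K.

T_m ≈ 1130 K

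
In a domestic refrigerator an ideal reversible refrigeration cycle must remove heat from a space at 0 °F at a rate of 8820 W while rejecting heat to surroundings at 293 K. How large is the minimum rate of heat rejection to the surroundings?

Q̇_H ≈ 10100 W

T_C = 0 °F → (0 − 32) × 5/9 = -17.78 °C = 255.37 K.
For a reversible cycle Q_H/Q_C = T_H/T_C, so Q_H = Q_C·T_H/T_C = 8820 × 293.00/255.37 = 10100 W.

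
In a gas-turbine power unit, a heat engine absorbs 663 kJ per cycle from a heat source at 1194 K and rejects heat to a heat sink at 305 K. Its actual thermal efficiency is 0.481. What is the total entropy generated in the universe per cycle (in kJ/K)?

ΔS_univ ≈ 0.573 kJ/K

W = η·Q_H = 0.481 × 663 = 318.9 kJ, so Q_C = Q_H − W = 344.1 kJ.
Reservoir entropy changes: ΔS_H = −Q_H/T_H = −663/1194.00 = -0.5553 kJ/K and ΔS_C = +Q_C/T_C = 344.1/305.00 = 1.128 kJ/K.
ΔS_univ = −Q_H/T_H + Q_C/T_C = 0.573 kJ/K (> 0, since η = 0.481 < η_Carnot = 0.745).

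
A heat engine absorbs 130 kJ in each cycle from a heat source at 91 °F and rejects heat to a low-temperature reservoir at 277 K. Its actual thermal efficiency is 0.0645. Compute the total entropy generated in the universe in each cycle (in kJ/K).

T_H = 91 °F → (91 − 32) × 5/9 = 32.78 °C = 305.93 K.
W = η·Q_H = 0.0645 × 130 = 8.385 kJ, so Q_C = Q_H − W = 121.6 kJ.
Entropy balance on the reservoirs: −Q_H/T_H = -0.4249 kJ/K, +Q_C/T_C = 0.4390 kJ/K.
ΔS_univ = −Q_H/T_H + Q_C/T_C = 0.0141 kJ/K (> 0, since η = 0.0645 < η_Carnot = 0.095).

ΔS_univ ≈ 0.0141 kJ/K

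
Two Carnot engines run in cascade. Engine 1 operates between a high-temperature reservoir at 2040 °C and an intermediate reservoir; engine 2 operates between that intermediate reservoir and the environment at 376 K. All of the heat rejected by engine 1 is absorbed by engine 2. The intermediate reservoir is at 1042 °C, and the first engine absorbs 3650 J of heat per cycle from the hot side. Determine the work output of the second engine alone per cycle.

W₂ ≈ 1480 J

T_H = 2040 °C → 2040 + 273.15 = 2313.15 K.
T_m = 1042 °C → 1042 + 273.15 = 1315.15 K.
Heat entering the second stage: Q_m = Q_H·(T_m/T_H) = 3650 × 1315.15/2313.15 = 2080 J.
Second-stage efficiency η₂ = 1 − T_C/T_m = 1 − 376.00/1315.15 = 0.7141, so W₂ = η₂·Q_m = 1480 J.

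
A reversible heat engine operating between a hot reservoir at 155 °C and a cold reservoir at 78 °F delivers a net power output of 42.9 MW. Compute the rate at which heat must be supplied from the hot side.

T_H = 155 °C → 155 + 273.15 = 428.15 K.
T_C = 78 °F → (78 − 32) × 5/9 = 25.56 °C = 298.71 K.
For a reversible engine, η = 1 − T_C/T_H = 1 − 298.71/428.15 = 0.3023.
Q_H = W/η = 42.9/0.3023 = 142 MW.

Q̇_H ≈ 142 MW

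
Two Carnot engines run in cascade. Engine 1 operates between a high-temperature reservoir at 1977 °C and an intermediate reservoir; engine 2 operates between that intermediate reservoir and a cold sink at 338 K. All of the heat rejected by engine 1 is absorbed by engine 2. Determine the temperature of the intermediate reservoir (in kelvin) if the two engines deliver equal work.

T_m ≈ 1294 K

T_H = 1977 °C → 1977 + 273.15 = 2250.15 K.
For reversible stages Q_m = Q_H·(T_m/T_H). Setting W₁ = Q_H(1 − T_m/T_H) equal to W₂ = Q_m(1 − T_C/T_m) = Q_H·(T_m − T_C)/T_H gives T_H − T_m = T_m − T_C, so T_m = (T_H + T_C)/2 = (2250.15 + 338.00)/2 = 1294 K.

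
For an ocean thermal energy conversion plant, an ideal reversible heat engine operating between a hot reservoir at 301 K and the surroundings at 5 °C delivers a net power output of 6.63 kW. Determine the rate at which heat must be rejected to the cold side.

Q̇_C ≈ 80.71 kW

T_C = 5 °C → 5 + 273.15 = 278.15 K.
For a reversible engine, η = 1 − T_C/T_H = 1 − 278.15/301.00 = 0.0759.
Since Q_C/Q_H = T_C/T_H and Q_H = W/η, Q_C = W·T_C/(T_H − T_C) = 6.63 × 278.15/22.85 = 80.71 kW.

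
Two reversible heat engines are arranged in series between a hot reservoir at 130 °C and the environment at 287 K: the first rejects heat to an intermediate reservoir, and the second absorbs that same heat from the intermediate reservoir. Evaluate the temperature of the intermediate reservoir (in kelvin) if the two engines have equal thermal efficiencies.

T_H = 130 °C → 130 + 273.15 = 403.15 K.
Equal efficiencies require 1 − T_m/T_H = 1 − T_C/T_m, i.e. T_m/T_H = T_C/T_m, so T_m = √(T_H·T_C) = √(403.15 × 287.00) = 340.2 K.

T_m ≈ 340.2 K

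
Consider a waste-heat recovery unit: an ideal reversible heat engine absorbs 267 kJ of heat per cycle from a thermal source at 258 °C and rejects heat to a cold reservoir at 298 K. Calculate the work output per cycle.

T_H = 258 °C → 258 + 273.15 = 531.15 K.
For a reversible engine, η = 1 − T_C/T_H = 1 − 298.00/531.15 = 0.4390.
W = η·Q_H = 0.4390 × 267 = 117 kJ.

W ≈ 117 kJ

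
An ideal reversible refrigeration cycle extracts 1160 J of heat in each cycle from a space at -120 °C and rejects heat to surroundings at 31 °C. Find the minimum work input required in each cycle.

W_in ≈ 1140 J

T_H = 31 °C → 31 + 273.15 = 304.15 K.
T_C = -120 °C → -120 + 273.15 = 153.15 K.
Carnot COP: COP_R = T_C/(T_H − T_C) = 153.15/151.00 = 1.0142.
W = Q_C/COP_R = 1160/1.0142 = 1140 J.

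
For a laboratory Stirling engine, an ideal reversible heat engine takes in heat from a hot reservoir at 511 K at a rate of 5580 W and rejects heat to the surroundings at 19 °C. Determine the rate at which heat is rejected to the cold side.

T_C = 19 °C → 19 + 273.15 = 292.15 K.
For a reversible engine, η = 1 − T_C/T_H = 1 − 292.15/511.00 = 0.4283.
For a reversible cycle Q_C/Q_H = T_C/T_H, so Q_C = 5580 × 292.15/511.00 = 3190 W.

Q̇_C ≈ 3190 W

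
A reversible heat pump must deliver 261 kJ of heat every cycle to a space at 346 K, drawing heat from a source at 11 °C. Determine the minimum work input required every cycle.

W_in ≈ 46.7 kJ

T_C = 11 °C → 11 + 273.15 = 284.15 K.
For a reversible heat pump, COP_HP = T_H/(T_H − T_C) = 346.00/61.85 = 5.5942.
W = Q_H/COP_HP = 261/5.5942 = 46.7 kJ.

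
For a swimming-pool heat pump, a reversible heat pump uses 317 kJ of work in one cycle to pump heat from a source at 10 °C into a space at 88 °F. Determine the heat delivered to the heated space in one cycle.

Q_H ≈ 4569 kJ

T_H = 88 °F → (88 − 32) × 5/9 = 31.11 °C = 304.26 K.
T_C = 10 °C → 10 + 273.15 = 283.15 K.
Reversible heating COP: COP_HP = T_H/(T_H − T_C) = 304.26/21.11 = 14.4124.
Q_H = COP_HP · W = 14.4124 × 317 = 4569 kJ.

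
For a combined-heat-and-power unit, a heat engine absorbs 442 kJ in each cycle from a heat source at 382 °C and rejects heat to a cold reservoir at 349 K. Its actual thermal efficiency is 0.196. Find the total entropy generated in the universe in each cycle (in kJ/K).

ΔS_univ ≈ 0.344 kJ/K

T_H = 382 °C → 382 + 273.15 = 655.15 K.
W = η·Q_H = 0.196 × 442 = 86.63 kJ, so Q_C = Q_H − W = 355.4 kJ.
Entropy balance on the reservoirs: −Q_H/T_H = -0.6747 kJ/K, +Q_C/T_C = 1.018 kJ/K.
ΔS_univ = −Q_H/T_H + Q_C/T_C = 0.344 kJ/K (> 0, since η = 0.196 < η_Carnot = 0.467).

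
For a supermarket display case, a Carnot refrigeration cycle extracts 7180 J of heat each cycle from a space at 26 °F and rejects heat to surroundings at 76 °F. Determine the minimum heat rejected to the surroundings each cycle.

T_H = 76 °F → (76 − 32) × 5/9 = 24.44 °C = 297.59 K.
T_C = 26 °F → (26 − 32) × 5/9 = -3.33 °C = 269.82 K.
For a reversible cycle Q_H/Q_C = T_H/T_C, so Q_H = Q_C·T_H/T_C = 7180 × 297.59/269.82 = 7920 J.

Q_H ≈ 7920 J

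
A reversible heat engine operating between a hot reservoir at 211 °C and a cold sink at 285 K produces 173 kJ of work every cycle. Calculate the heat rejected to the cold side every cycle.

Q_C ≈ 248 kJ

T_H = 211 °C → 211 + 273.15 = 484.15 K.
η_rev = 1 − T_C/T_H = 1 − 285.00/484.15 = 0.4113.
Since Q_C/Q_H = T_C/T_H and Q_H = W/η, Q_C = W·T_C/(T_H − T_C) = 173 × 285.00/199.15 = 248 kJ.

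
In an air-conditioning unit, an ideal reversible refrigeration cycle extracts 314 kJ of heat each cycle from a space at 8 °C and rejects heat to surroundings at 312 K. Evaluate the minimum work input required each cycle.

T_C = 8 °C → 8 + 273.15 = 281.15 K.
Carnot COP: COP_R = T_C/(T_H − T_C) = 281.15/30.85 = 9.1135.
W = Q_C/COP_R = 314/9.1135 = 34.5 kJ.

W_in ≈ 34.5 kJ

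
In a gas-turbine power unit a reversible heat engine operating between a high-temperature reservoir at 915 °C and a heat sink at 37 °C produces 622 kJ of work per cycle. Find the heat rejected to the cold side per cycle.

T_H = 915 °C → 915 + 273.15 = 1188.15 K.
T_C = 37 °C → 37 + 273.15 = 310.15 K.
For a reversible engine, η = 1 − T_C/T_H = 1 − 310.15/1188.15 = 0.7390.
Since Q_C/Q_H = T_C/T_H and Q_H = W/η, Q_C = W·T_C/(T_H − T_C) = 622 × 310.15/878.00 = 220 kJ.

Q_C ≈ 220 kJ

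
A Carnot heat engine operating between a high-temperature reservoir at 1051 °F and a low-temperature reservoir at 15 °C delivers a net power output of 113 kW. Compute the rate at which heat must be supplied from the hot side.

T_H = 1051 °F → (1051 − 32) × 5/9 = 566.11 °C = 839.26 K.
T_C = 15 °C → 15 + 273.15 = 288.15 K.
Carnot efficiency: η = 1 − T_C/T_H = 1 − 288.15/839.26 = 0.6567.
Q_H = W/η = 113/0.6567 = 172.1 kW.

Q̇_H ≈ 172.1 kW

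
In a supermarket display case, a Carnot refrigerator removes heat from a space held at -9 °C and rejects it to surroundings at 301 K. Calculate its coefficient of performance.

COP_R ≈ 7.17

T_C = -9 °C → -9 + 273.15 = 264.15 K.
COP_R = T_C/(T_H − T_C) = 264.15/(301.00 − 264.15) = 7.17.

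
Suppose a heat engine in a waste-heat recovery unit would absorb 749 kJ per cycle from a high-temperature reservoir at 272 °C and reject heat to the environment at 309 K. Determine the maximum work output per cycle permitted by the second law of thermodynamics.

W_max ≈ 324 kJ

T_H = 272 °C → 272 + 273.15 = 545.15 K.
By the Carnot theorem, η_max = 1 − T_C/T_H = 1 − 309.00/545.15 = 0.4332.
W_max = η_max · Q_H = 0.4332 × 749 = 324 kJ.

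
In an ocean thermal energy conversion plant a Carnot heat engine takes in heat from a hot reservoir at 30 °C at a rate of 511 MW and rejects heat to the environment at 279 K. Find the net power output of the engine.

T_H = 30 °C → 30 + 273.15 = 303.15 K.
Carnot efficiency: η = 1 − T_C/T_H = 1 − 279.00/303.15 = 0.0797.
W = η·Q_H = 0.0797 × 511 = 40.7 MW.

Ẇ ≈ 40.7 MW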